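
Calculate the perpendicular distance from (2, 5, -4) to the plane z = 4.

distance = |a·x₀ + b·y₀ + c·z₀ - d| / √(a² + b² + c²)
  = |0·2 + 0·5 + 1·(-4) - 4| / √(0² + 0² + 1²)
  = |0 + 0 - 4 - 4| / √(0 + 0 + 1)
  = |-8| / √1
  = 8 / 1
  ≈ 8

8


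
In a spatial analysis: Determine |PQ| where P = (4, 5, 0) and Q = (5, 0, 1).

d = √[(x₂-x₁)² + (y₂-y₁)² + (z₂-z₁)²]
  = √[1² + (-5)² + 1²]
  = √[1 + 25 + 1]
  = √27
  ≈ 5.196

5.196


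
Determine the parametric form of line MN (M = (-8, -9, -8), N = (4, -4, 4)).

Direction vector d = N - M = (4 + 8, -4 + 9, 4 + 8) = (12, 5, 12)
Parametric form r = M + t·d:
x = -8 + 12t, y = -9 + 5t, z = -8 + 12t

x = -8 + 12t, y = -9 + 5t, z = -8 + 12t


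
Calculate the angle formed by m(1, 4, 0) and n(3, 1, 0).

m·n = 1·3 + 4·1 + 0·0 = 3 + 4 + 0 = 7
|m| = √(1² + 4² + 0²) = √17 ≈ 4.123
|n| = √(3² + 1² + 0²) = √10 ≈ 3.162
cos θ = (m·n)/(|m||n|) = 7/(4.123·3.162) ≈ 0.5369
θ = arccos(0.5369) ≈ 57.53°

57.53°


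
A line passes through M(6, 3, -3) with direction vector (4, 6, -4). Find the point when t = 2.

P(t) = M + t·d
  = (6 + 4·2, 3 + 6·2, -3 + (-4)·2)
  = (6 + 8, 3 + 12, -3 - 8)
  = (14, 15, -11)

(14, 15, -11)


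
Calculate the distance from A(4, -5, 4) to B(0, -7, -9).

d = √[(x₂-x₁)² + (y₂-y₁)² + (z₂-z₁)²]
  = √[(-4)² + (-2)² + (-13)²]
  = √[16 + 4 + 169]
  = √189
  ≈ 13.75

13.75


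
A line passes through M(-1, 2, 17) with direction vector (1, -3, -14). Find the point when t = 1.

P(t) = M + t·d
  = (-1 + 1·1, 2 + (-3)·1, 17 + (-14)·1)
  = (-1 + 1, 2 - 3, 17 - 14)
  = (0, -1, 3)

(0, -1, 3)


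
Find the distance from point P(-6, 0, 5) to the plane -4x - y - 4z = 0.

distance = |a·x₀ + b·y₀ + c·z₀ - d| / √(a² + b² + c²)
  = |(-4)·(-6) + (-1)·0 + (-4)·5 - 0| / √((-4)² + (-1)² + (-4)²)
  = |24 + 0 - 20 + 0| / √(16 + 1 + 16)
  = |4| / √33
  = 4 / 5.745
  ≈ 0.6963

0.6963


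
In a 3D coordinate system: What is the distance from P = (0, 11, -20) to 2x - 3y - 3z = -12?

distance = |a·x₀ + b·y₀ + c·z₀ - d| / √(a² + b² + c²)
  = |2·0 + (-3)·11 + (-3)·(-20) - (-12)| / √(2² + (-3)² + (-3)²)
  = |0 - 33 + 60 + 12| / √(4 + 9 + 9)
  = |39| / √22
  = 39 / 4.69
  ≈ 8.315

8.315


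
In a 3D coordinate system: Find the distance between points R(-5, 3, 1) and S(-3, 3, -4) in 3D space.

d = √[(x₂-x₁)² + (y₂-y₁)² + (z₂-z₁)²]
  = √[2² + 0² + (-5)²]
  = √[4 + 0 + 25]
  = √29
  ≈ 5.385

5.385


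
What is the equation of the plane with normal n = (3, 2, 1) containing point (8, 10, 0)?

The plane through P with normal n = (a, b, c) satisfies n·(r - P) = 0,
i.e. ax + by + cz = a·x₀ + b·y₀ + c·z₀.
d = 3·8 + 2·10 + 1·0
  = 24 + 20 + 0
  = 44
Equation: 3x + 2y + z = 44

3x + 2y + z = 44


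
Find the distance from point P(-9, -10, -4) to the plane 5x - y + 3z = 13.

distance = |a·x₀ + b·y₀ + c·z₀ - d| / √(a² + b² + c²)
  = |5·(-9) + (-1)·(-10) + 3·(-4) - 13| / √(5² + (-1)² + 3²)
  = |-45 + 10 - 12 - 13| / √(25 + 1 + 9)
  = |-60| / √35
  = 60 / 5.916
  ≈ 10.14

10.14


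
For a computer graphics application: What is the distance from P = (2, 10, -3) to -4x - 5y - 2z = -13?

distance = |a·x₀ + b·y₀ + c·z₀ - d| / √(a² + b² + c²)
  = |(-4)·2 + (-5)·10 + (-2)·(-3) - (-13)| / √((-4)² + (-5)² + (-2)²)
  = |-8 - 50 + 6 + 13| / √(16 + 25 + 4)
  = |-39| / √45
  = 39 / 6.708
  ≈ 5.814

5.814


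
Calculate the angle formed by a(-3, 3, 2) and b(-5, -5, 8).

a·b = (-3)·(-5) + 3·(-5) + 2·8 = 15 - 15 + 16 = 16
|a| = √((-3)² + 3² + 2²) = √22 ≈ 4.69
|b| = √((-5)² + (-5)² + 8²) = √114 ≈ 10.68
cos θ = (a·b)/(|a||b|) = 16/(4.69·10.68) ≈ 0.3195
θ = arccos(0.3195) ≈ 71.37°

71.37°


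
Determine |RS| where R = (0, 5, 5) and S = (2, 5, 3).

d = √[(x₂-x₁)² + (y₂-y₁)² + (z₂-z₁)²]
  = √[2² + 0² + (-2)²]
  = √[4 + 0 + 4]
  = √8
  ≈ 2.828

2.828


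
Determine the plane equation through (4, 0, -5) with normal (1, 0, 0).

The plane through P with normal n = (a, b, c) satisfies n·(r - P) = 0,
i.e. ax + by + cz = a·x₀ + b·y₀ + c·z₀.
d = 1·4 + 0·0 + 0·(-5)
  = 4 + 0 + 0
  = 4
Equation: x = 4

x = 4


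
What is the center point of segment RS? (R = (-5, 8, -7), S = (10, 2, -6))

M = ((x₁+x₂)/2, (y₁+y₂)/2, (z₁+z₂)/2)
  = ((-5 + 10)/2, (8 + 2)/2, (-7 - 6)/2)
  = (5/2, 10/2, -13/2)
  = (2.5, 5, -6.5)

(2.5, 5, -6.5)


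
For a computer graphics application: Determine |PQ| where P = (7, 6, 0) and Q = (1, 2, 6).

d = √[(x₂-x₁)² + (y₂-y₁)² + (z₂-z₁)²]
  = √[(-6)² + (-4)² + 6²]
  = √[36 + 16 + 36]
  = √88
  ≈ 9.381

9.381


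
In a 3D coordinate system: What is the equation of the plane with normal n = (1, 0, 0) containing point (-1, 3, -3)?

The plane through P with normal n = (a, b, c) satisfies n·(r - P) = 0,
i.e. ax + by + cz = a·x₀ + b·y₀ + c·z₀.
d = 1·(-1) + 0·3 + 0·(-3)
  = -1 + 0 + 0
  = -1
Equation: x = -1

x = -1


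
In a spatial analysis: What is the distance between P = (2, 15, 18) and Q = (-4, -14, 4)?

d = √[(x₂-x₁)² + (y₂-y₁)² + (z₂-z₁)²]
  = √[(-6)² + (-29)² + (-14)²]
  = √[36 + 841 + 196]
  = √1073
  ≈ 32.76

32.76


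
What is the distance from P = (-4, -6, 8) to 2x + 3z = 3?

distance = |a·x₀ + b·y₀ + c·z₀ - d| / √(a² + b² + c²)
  = |2·(-4) + 0·(-6) + 3·8 - 3| / √(2² + 0² + 3²)
  = |-8 + 0 + 24 - 3| / √(4 + 0 + 9)
  = |13| / √13
  = 13 / 3.606
  ≈ 3.606

3.606


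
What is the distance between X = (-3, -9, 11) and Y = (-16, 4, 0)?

d = √[(x₂-x₁)² + (y₂-y₁)² + (z₂-z₁)²]
  = √[(-13)² + 13² + (-11)²]
  = √[169 + 169 + 121]
  = √459
  ≈ 21.42

21.42


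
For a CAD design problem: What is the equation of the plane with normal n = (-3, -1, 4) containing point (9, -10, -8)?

The plane through P with normal n = (a, b, c) satisfies n·(r - P) = 0,
i.e. ax + by + cz = a·x₀ + b·y₀ + c·z₀.
d = (-3)·9 + (-1)·(-10) + 4·(-8)
  = -27 + 10 - 32
  = -49
Equation: -3x - y + 4z = -49

-3x - y + 4z = -49


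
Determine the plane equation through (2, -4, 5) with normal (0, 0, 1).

The plane through P with normal n = (a, b, c) satisfies n·(r - P) = 0,
i.e. ax + by + cz = a·x₀ + b·y₀ + c·z₀.
d = 0·2 + 0·(-4) + 1·5
  = 0 + 0 + 5
  = 5
Equation: z = 5

z = 5


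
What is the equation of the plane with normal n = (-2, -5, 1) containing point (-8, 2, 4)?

The plane through P with normal n = (a, b, c) satisfies n·(r - P) = 0,
i.e. ax + by + cz = a·x₀ + b·y₀ + c·z₀.
d = (-2)·(-8) + (-5)·2 + 1·4
  = 16 - 10 + 4
  = 10
Equation: -2x - 5y + z = 10

-2x - 5y + z = 10


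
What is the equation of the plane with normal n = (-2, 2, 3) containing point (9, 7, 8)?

The plane through P with normal n = (a, b, c) satisfies n·(r - P) = 0,
i.e. ax + by + cz = a·x₀ + b·y₀ + c·z₀.
d = (-2)·9 + 2·7 + 3·8
  = -18 + 14 + 24
  = 20
Equation: -2x + 2y + 3z = 20

-2x + 2y + 3z = 20


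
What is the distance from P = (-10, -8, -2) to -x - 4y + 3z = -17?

distance = |a·x₀ + b·y₀ + c·z₀ - d| / √(a² + b² + c²)
  = |(-1)·(-10) + (-4)·(-8) + 3·(-2) - (-17)| / √((-1)² + (-4)² + 3²)
  = |10 + 32 - 6 + 17| / √(1 + 16 + 9)
  = |53| / √26
  = 53 / 5.099
  ≈ 10.39

10.39


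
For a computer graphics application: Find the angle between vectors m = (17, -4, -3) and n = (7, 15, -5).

m·n = 17·7 + (-4)·15 + (-3)·(-5) = 119 - 60 + 15 = 74
|m| = √(17² + (-4)² + (-3)²) = √314 ≈ 17.72
|n| = √(7² + 15² + (-5)²) = √299 ≈ 17.29
cos θ = (m·n)/(|m||n|) = 74/(17.72·17.29) ≈ 0.2415
θ = arccos(0.2415) ≈ 76.02°

76.02°


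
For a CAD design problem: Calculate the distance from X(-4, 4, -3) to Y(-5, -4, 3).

d = √[(x₂-x₁)² + (y₂-y₁)² + (z₂-z₁)²]
  = √[(-1)² + (-8)² + 6²]
  = √[1 + 64 + 36]
  = √101
  ≈ 10.05

10.05


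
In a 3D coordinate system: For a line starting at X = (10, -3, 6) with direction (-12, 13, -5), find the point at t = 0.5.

P(t) = X + t·d
  = (10 + (-12)·0.5, -3 + 13·0.5, 6 + (-5)·0.5)
  = (10 - 6, -3 + 6.5, 6 - 2.5)
  = (4, 3.5, 3.5)

(4, 3.5, 3.5)


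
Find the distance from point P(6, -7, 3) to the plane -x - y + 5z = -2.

distance = |a·x₀ + b·y₀ + c·z₀ - d| / √(a² + b² + c²)
  = |(-1)·6 + (-1)·(-7) + 5·3 - (-2)| / √((-1)² + (-1)² + 5²)
  = |-6 + 7 + 15 + 2| / √(1 + 1 + 25)
  = |18| / √27
  = 18 / 5.196
  ≈ 3.464

3.464


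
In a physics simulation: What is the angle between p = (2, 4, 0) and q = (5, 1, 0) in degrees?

p·q = 2·5 + 4·1 + 0·0 = 10 + 4 + 0 = 14
|p| = √(2² + 4² + 0²) = √20 ≈ 4.472
|q| = √(5² + 1² + 0²) = √26 ≈ 5.099
cos θ = (p·q)/(|p||q|) = 14/(4.472·5.099) ≈ 0.6139
θ = arccos(0.6139) ≈ 52.13°

52.13°


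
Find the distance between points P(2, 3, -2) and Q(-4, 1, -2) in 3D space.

d = √[(x₂-x₁)² + (y₂-y₁)² + (z₂-z₁)²]
  = √[(-6)² + (-2)² + 0²]
  = √[36 + 4 + 0]
  = √40
  ≈ 6.325

6.325


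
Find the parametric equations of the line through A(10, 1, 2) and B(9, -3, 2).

Direction vector d = B - A = (9 - 10, -3 - 1, 2 - 2) = (-1, -4, 0)
Parametric form r = A + t·d:
x = 10 - t, y = 1 - 4t, z = 2

x = 10 - t, y = 1 - 4t, z = 2


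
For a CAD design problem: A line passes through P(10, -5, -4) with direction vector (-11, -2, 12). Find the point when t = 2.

P(t) = P + t·d
  = (10 + (-11)·2, -5 + (-2)·2, -4 + 12·2)
  = (10 - 22, -5 - 4, -4 + 24)
  = (-12, -9, 20)

(-12, -9, 20)


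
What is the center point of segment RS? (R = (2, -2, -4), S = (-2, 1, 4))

M = ((x₁+x₂)/2, (y₁+y₂)/2, (z₁+z₂)/2)
  = ((2 - 2)/2, (-2 + 1)/2, (-4 + 4)/2)
  = (0/2, -1/2, 0/2)
  = (0, -0.5, 0)

(0, -0.5, 0)


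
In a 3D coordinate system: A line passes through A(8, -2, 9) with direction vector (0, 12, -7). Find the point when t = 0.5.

P(t) = A + t·d
  = (8 + 0·0.5, -2 + 12·0.5, 9 + (-7)·0.5)
  = (8 + 0, -2 + 6, 9 - 3.5)
  = (8, 4, 5.5)

(8, 4, 5.5)


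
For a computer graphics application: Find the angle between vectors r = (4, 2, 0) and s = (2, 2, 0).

r·s = 4·2 + 2·2 + 0·0 = 8 + 4 + 0 = 12
|r| = √(4² + 2² + 0²) = √20 ≈ 4.472
|s| = √(2² + 2² + 0²) = √8 ≈ 2.828
cos θ = (r·s)/(|r||s|) = 12/(4.472·2.828) ≈ 0.9487
θ = arccos(0.9487) ≈ 18.43°

18.43°


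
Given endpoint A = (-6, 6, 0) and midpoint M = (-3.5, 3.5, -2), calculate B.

B = 2M - A
  = (2·(-3.5) - (-6), 2·3.5 - 6, 2·(-2) - 0)
  = (-7 + 6, 7 - 6, -4 + 0)
  = (-1, 1, -4)

(-1, 1, -4)


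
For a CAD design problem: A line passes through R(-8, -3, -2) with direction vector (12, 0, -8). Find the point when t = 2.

P(t) = R + t·d
  = (-8 + 12·2, -3 + 0·2, -2 + (-8)·2)
  = (-8 + 24, -3 + 0, -2 - 16)
  = (16, -3, -18)

(16, -3, -18)


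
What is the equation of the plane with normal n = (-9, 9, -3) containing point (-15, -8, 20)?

The plane through P with normal n = (a, b, c) satisfies n·(r - P) = 0,
i.e. ax + by + cz = a·x₀ + b·y₀ + c·z₀.
d = (-9)·(-15) + 9·(-8) + (-3)·20
  = 135 - 72 - 60
  = 3
Equation: -9x + 9y - 3z = 3

-9x + 9y - 3z = 3


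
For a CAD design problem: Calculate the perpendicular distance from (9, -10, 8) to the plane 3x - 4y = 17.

distance = |a·x₀ + b·y₀ + c·z₀ - d| / √(a² + b² + c²)
  = |3·9 + (-4)·(-10) + 0·8 - 17| / √(3² + (-4)² + 0²)
  = |27 + 40 + 0 - 17| / √(9 + 16 + 0)
  = |50| / √25
  = 50 / 5
  ≈ 10

10


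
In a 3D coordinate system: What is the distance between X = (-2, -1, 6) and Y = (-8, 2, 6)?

d = √[(x₂-x₁)² + (y₂-y₁)² + (z₂-z₁)²]
  = √[(-6)² + 3² + 0²]
  = √[36 + 9 + 0]
  = √45
  ≈ 6.708

6.708


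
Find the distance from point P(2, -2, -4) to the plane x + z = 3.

distance = |a·x₀ + b·y₀ + c·z₀ - d| / √(a² + b² + c²)
  = |1·2 + 0·(-2) + 1·(-4) - 3| / √(1² + 0² + 1²)
  = |2 + 0 - 4 - 3| / √(1 + 0 + 1)
  = |-5| / √2
  = 5 / 1.414
  ≈ 3.536

3.536


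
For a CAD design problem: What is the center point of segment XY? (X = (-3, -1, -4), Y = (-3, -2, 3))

M = ((x₁+x₂)/2, (y₁+y₂)/2, (z₁+z₂)/2)
  = ((-3 - 3)/2, (-1 - 2)/2, (-4 + 3)/2)
  = (-6/2, -3/2, -1/2)
  = (-3, -1.5, -0.5)

(-3, -1.5, -0.5)


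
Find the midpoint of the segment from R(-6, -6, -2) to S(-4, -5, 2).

M = ((x₁+x₂)/2, (y₁+y₂)/2, (z₁+z₂)/2)
  = ((-6 - 4)/2, (-6 - 5)/2, (-2 + 2)/2)
  = (-10/2, -11/2, 0/2)
  = (-5, -5.5, 0)

(-5, -5.5, 0)


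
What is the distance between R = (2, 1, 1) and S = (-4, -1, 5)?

d = √[(x₂-x₁)² + (y₂-y₁)² + (z₂-z₁)²]
  = √[(-6)² + (-2)² + 4²]
  = √[36 + 4 + 16]
  = √56
  ≈ 7.483

7.483


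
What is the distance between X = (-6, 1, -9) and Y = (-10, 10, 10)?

d = √[(x₂-x₁)² + (y₂-y₁)² + (z₂-z₁)²]
  = √[(-4)² + 9² + 19²]
  = √[16 + 81 + 361]
  = √458
  ≈ 21.4

21.4


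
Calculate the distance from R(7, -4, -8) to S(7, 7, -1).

d = √[(x₂-x₁)² + (y₂-y₁)² + (z₂-z₁)²]
  = √[0² + 11² + 7²]
  = √[0 + 121 + 49]
  = √170
  ≈ 13.04

13.04


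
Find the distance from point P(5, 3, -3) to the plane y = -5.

distance = |a·x₀ + b·y₀ + c·z₀ - d| / √(a² + b² + c²)
  = |0·5 + 1·3 + 0·(-3) - (-5)| / √(0² + 1² + 0²)
  = |0 + 3 + 0 + 5| / √(0 + 1 + 0)
  = |8| / √1
  = 8 / 1
  ≈ 8

8


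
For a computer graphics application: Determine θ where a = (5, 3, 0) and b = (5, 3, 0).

a·b = 5·5 + 3·3 + 0·0 = 25 + 9 + 0 = 34
|a| = √(5² + 3² + 0²) = √34 ≈ 5.831
|b| = √(5² + 3² + 0²) = √34 ≈ 5.831
cos θ = (a·b)/(|a||b|) = 34/(5.831·5.831) ≈ 1
θ = arccos(1) ≈ 0°

0°


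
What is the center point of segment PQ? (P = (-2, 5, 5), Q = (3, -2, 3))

M = ((x₁+x₂)/2, (y₁+y₂)/2, (z₁+z₂)/2)
  = ((-2 + 3)/2, (5 - 2)/2, (5 + 3)/2)
  = (1/2, 3/2, 8/2)
  = (0.5, 1.5, 4)

(0.5, 1.5, 4)


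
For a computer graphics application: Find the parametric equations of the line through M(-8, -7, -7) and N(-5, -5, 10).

Direction vector d = N - M = (-5 + 8, -5 + 7, 10 + 7) = (3, 2, 17)
Parametric form r = M + t·d:
x = -8 + 3t, y = -7 + 2t, z = -7 + 17t

x = -8 + 3t, y = -7 + 2t, z = -7 + 17t


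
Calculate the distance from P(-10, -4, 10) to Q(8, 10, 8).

d = √[(x₂-x₁)² + (y₂-y₁)² + (z₂-z₁)²]
  = √[18² + 14² + (-2)²]
  = √[324 + 196 + 4]
  = √524
  ≈ 22.89

22.89


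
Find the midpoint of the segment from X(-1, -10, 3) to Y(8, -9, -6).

M = ((x₁+x₂)/2, (y₁+y₂)/2, (z₁+z₂)/2)
  = ((-1 + 8)/2, (-10 - 9)/2, (3 - 6)/2)
  = (7/2, -19/2, -3/2)
  = (3.5, -9.5, -1.5)

(3.5, -9.5, -1.5)


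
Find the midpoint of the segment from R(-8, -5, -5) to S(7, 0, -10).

M = ((x₁+x₂)/2, (y₁+y₂)/2, (z₁+z₂)/2)
  = ((-8 + 7)/2, (-5 + 0)/2, (-5 - 10)/2)
  = (-1/2, -5/2, -15/2)
  = (-0.5, -2.5, -7.5)

(-0.5, -2.5, -7.5)


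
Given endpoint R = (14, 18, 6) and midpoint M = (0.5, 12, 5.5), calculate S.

S = 2M - R
  = (2·0.5 - 14, 2·12 - 18, 2·5.5 - 6)
  = (1 - 14, 24 - 18, 11 - 6)
  = (-13, 6, 5)

(-13, 6, 5)


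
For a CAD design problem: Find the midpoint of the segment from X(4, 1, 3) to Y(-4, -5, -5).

M = ((x₁+x₂)/2, (y₁+y₂)/2, (z₁+z₂)/2)
  = ((4 - 4)/2, (1 - 5)/2, (3 - 5)/2)
  = (0/2, -4/2, -2/2)
  = (0, -2, -1)

(0, -2, -1)


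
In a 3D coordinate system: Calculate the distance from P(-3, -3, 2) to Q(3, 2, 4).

d = √[(x₂-x₁)² + (y₂-y₁)² + (z₂-z₁)²]
  = √[6² + 5² + 2²]
  = √[36 + 25 + 4]
  = √65
  ≈ 8.062

8.062


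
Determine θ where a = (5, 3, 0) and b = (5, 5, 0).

a·b = 5·5 + 3·5 + 0·0 = 25 + 15 + 0 = 40
|a| = √(5² + 3² + 0²) = √34 ≈ 5.831
|b| = √(5² + 5² + 0²) = √50 ≈ 7.071
cos θ = (a·b)/(|a||b|) = 40/(5.831·7.071) ≈ 0.9701
θ = arccos(0.9701) ≈ 14.04°

14.04°


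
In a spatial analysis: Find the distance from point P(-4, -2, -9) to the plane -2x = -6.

distance = |a·x₀ + b·y₀ + c·z₀ - d| / √(a² + b² + c²)
  = |(-2)·(-4) + 0·(-2) + 0·(-9) - (-6)| / √((-2)² + 0² + 0²)
  = |8 + 0 + 0 + 6| / √(4 + 0 + 0)
  = |14| / √4
  = 14 / 2
  ≈ 7

7


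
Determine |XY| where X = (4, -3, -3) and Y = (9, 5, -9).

d = √[(x₂-x₁)² + (y₂-y₁)² + (z₂-z₁)²]
  = √[5² + 8² + (-6)²]
  = √[25 + 64 + 36]
  = √125
  ≈ 11.18

11.18


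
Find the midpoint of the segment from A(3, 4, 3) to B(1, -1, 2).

M = ((x₁+x₂)/2, (y₁+y₂)/2, (z₁+z₂)/2)
  = ((3 + 1)/2, (4 - 1)/2, (3 + 2)/2)
  = (4/2, 3/2, 5/2)
  = (2, 1.5, 2.5)

(2, 1.5, 2.5)


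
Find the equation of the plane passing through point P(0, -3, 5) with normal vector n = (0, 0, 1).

The plane through P with normal n = (a, b, c) satisfies n·(r - P) = 0,
i.e. ax + by + cz = a·x₀ + b·y₀ + c·z₀.
d = 0·0 + 0·(-3) + 1·5
  = 0 + 0 + 5
  = 5
Equation: z = 5

z = 5


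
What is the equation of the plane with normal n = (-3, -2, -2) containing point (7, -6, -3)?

The plane through P with normal n = (a, b, c) satisfies n·(r - P) = 0,
i.e. ax + by + cz = a·x₀ + b·y₀ + c·z₀.
d = (-3)·7 + (-2)·(-6) + (-2)·(-3)
  = -21 + 12 + 6
  = -3
Equation: -3x - 2y - 2z = -3

-3x - 2y - 2z = -3


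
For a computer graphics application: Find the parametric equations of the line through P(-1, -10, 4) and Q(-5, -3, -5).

Direction vector d = Q - P = (-5 + 1, -3 + 10, -5 - 4) = (-4, 7, -9)
Parametric form r = P + t·d:
x = -1 - 4t, y = -10 + 7t, z = 4 - 9t

x = -1 - 4t, y = -10 + 7t, z = 4 - 9t


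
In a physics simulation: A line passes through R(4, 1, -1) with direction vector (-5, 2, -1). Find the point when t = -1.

P(t) = R + t·d
  = (4 + (-5)·(-1), 1 + 2·(-1), -1 + (-1)·(-1))
  = (4 + 5, 1 - 2, -1 + 1)
  = (9, -1, 0)

(9, -1, 0)


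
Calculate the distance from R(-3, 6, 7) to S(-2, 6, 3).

d = √[(x₂-x₁)² + (y₂-y₁)² + (z₂-z₁)²]
  = √[1² + 0² + (-4)²]
  = √[1 + 0 + 16]
  = √17
  ≈ 4.123

4.123


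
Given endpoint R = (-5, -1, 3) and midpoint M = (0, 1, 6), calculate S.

S = 2M - R
  = (2·0 - (-5), 2·1 - (-1), 2·6 - 3)
  = (0 + 5, 2 + 1, 12 - 3)
  = (5, 3, 9)

(5, 3, 9)


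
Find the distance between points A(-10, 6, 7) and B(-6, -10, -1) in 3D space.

d = √[(x₂-x₁)² + (y₂-y₁)² + (z₂-z₁)²]
  = √[4² + (-16)² + (-8)²]
  = √[16 + 256 + 64]
  = √336
  ≈ 18.33

18.33


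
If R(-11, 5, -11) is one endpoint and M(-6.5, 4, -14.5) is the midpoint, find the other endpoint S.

S = 2M - R
  = (2·(-6.5) - (-11), 2·4 - 5, 2·(-14.5) - (-11))
  = (-13 + 11, 8 - 5, -29 + 11)
  = (-2, 3, -18)

(-2, 3, -18)


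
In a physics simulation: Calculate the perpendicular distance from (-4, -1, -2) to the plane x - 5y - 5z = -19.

distance = |a·x₀ + b·y₀ + c·z₀ - d| / √(a² + b² + c²)
  = |1·(-4) + (-5)·(-1) + (-5)·(-2) - (-19)| / √(1² + (-5)² + (-5)²)
  = |-4 + 5 + 10 + 19| / √(1 + 25 + 25)
  = |30| / √51
  = 30 / 7.141
  ≈ 4.201

4.201


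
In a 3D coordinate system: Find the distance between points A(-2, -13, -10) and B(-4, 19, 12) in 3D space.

d = √[(x₂-x₁)² + (y₂-y₁)² + (z₂-z₁)²]
  = √[(-2)² + 32² + 22²]
  = √[4 + 1024 + 484]
  = √1512
  ≈ 38.88

38.88


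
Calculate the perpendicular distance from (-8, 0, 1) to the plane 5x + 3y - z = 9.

distance = |a·x₀ + b·y₀ + c·z₀ - d| / √(a² + b² + c²)
  = |5·(-8) + 3·0 + (-1)·1 - 9| / √(5² + 3² + (-1)²)
  = |-40 + 0 - 1 - 9| / √(25 + 9 + 1)
  = |-50| / √35
  = 50 / 5.916
  ≈ 8.452

8.452


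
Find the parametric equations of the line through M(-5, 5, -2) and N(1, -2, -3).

Direction vector d = N - M = (1 + 5, -2 - 5, -3 + 2) = (6, -7, -1)
Parametric form r = M + t·d:
x = -5 + 6t, y = 5 - 7t, z = -2 - t

x = -5 + 6t, y = 5 - 7t, z = -2 - t


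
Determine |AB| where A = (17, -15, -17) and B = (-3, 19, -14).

d = √[(x₂-x₁)² + (y₂-y₁)² + (z₂-z₁)²]
  = √[(-20)² + 34² + 3²]
  = √[400 + 1156 + 9]
  = √1565
  ≈ 39.56

39.56


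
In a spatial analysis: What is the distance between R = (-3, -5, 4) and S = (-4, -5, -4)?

d = √[(x₂-x₁)² + (y₂-y₁)² + (z₂-z₁)²]
  = √[(-1)² + 0² + (-8)²]
  = √[1 + 0 + 64]
  = √65
  ≈ 8.062

8.062


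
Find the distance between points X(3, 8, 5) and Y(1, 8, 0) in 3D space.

d = √[(x₂-x₁)² + (y₂-y₁)² + (z₂-z₁)²]
  = √[(-2)² + 0² + (-5)²]
  = √[4 + 0 + 25]
  = √29
  ≈ 5.385

5.385


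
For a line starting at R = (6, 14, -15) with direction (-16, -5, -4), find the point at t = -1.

P(t) = R + t·d
  = (6 + (-16)·(-1), 14 + (-5)·(-1), -15 + (-4)·(-1))
  = (6 + 16, 14 + 5, -15 + 4)
  = (22, 19, -11)

(22, 19, -11)


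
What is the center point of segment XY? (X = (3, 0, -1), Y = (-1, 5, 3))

M = ((x₁+x₂)/2, (y₁+y₂)/2, (z₁+z₂)/2)
  = ((3 - 1)/2, (0 + 5)/2, (-1 + 3)/2)
  = (2/2, 5/2, 2/2)
  = (1, 2.5, 1)

(1, 2.5, 1)


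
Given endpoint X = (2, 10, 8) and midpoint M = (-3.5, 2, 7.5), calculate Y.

Y = 2M - X
  = (2·(-3.5) - 2, 2·2 - 10, 2·7.5 - 8)
  = (-7 - 2, 4 - 10, 15 - 8)
  = (-9, -6, 7)

(-9, -6, 7)


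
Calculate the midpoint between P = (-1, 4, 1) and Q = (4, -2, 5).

M = ((x₁+x₂)/2, (y₁+y₂)/2, (z₁+z₂)/2)
  = ((-1 + 4)/2, (4 - 2)/2, (1 + 5)/2)
  = (3/2, 2/2, 6/2)
  = (1.5, 1, 3)

(1.5, 1, 3)


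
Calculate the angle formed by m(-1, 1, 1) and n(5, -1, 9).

m·n = (-1)·5 + 1·(-1) + 1·9 = -5 - 1 + 9 = 3
|m| = √((-1)² + 1² + 1²) = √3 ≈ 1.732
|n| = √(5² + (-1)² + 9²) = √107 ≈ 10.34
cos θ = (m·n)/(|m||n|) = 3/(1.732·10.34) ≈ 0.1674
θ = arccos(0.1674) ≈ 80.36°

80.36°


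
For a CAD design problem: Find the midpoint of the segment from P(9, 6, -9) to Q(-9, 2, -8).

M = ((x₁+x₂)/2, (y₁+y₂)/2, (z₁+z₂)/2)
  = ((9 - 9)/2, (6 + 2)/2, (-9 - 8)/2)
  = (0/2, 8/2, -17/2)
  = (0, 4, -8.5)

(0, 4, -8.5)


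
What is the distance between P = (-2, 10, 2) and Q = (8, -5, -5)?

d = √[(x₂-x₁)² + (y₂-y₁)² + (z₂-z₁)²]
  = √[10² + (-15)² + (-7)²]
  = √[100 + 225 + 49]
  = √374
  ≈ 19.34

19.34


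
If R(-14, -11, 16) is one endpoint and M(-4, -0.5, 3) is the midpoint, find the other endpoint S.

S = 2M - R
  = (2·(-4) - (-14), 2·(-0.5) - (-11), 2·3 - 16)
  = (-8 + 14, -1 + 11, 6 - 16)
  = (6, 10, -10)

(6, 10, -10)


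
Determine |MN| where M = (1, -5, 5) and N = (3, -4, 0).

d = √[(x₂-x₁)² + (y₂-y₁)² + (z₂-z₁)²]
  = √[2² + 1² + (-5)²]
  = √[4 + 1 + 25]
  = √30
  ≈ 5.477

5.477


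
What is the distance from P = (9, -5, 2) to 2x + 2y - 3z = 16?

distance = |a·x₀ + b·y₀ + c·z₀ - d| / √(a² + b² + c²)
  = |2·9 + 2·(-5) + (-3)·2 - 16| / √(2² + 2² + (-3)²)
  = |18 - 10 - 6 - 16| / √(4 + 4 + 9)
  = |-14| / √17
  = 14 / 4.123
  ≈ 3.395

3.395


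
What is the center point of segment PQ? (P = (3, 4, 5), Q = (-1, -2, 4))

M = ((x₁+x₂)/2, (y₁+y₂)/2, (z₁+z₂)/2)
  = ((3 - 1)/2, (4 - 2)/2, (5 + 4)/2)
  = (2/2, 2/2, 9/2)
  = (1, 1, 4.5)

(1, 1, 4.5)


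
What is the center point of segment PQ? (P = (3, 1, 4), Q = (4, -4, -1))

M = ((x₁+x₂)/2, (y₁+y₂)/2, (z₁+z₂)/2)
  = ((3 + 4)/2, (1 - 4)/2, (4 - 1)/2)
  = (7/2, -3/2, 3/2)
  = (3.5, -1.5, 1.5)

(3.5, -1.5, 1.5)


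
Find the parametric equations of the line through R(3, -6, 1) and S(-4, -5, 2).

Direction vector d = S - R = (-4 - 3, -5 + 6, 2 - 1) = (-7, 1, 1)
Parametric form r = R + t·d:
x = 3 - 7t, y = -6 + t, z = 1 + t

x = 3 - 7t, y = -6 + t, z = 1 + t


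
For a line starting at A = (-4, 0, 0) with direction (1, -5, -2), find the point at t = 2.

P(t) = A + t·d
  = (-4 + 1·2, 0 + (-5)·2, 0 + (-2)·2)
  = (-4 + 2, 0 - 10, 0 - 4)
  = (-2, -10, -4)

(-2, -10, -4)


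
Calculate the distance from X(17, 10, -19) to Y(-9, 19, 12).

d = √[(x₂-x₁)² + (y₂-y₁)² + (z₂-z₁)²]
  = √[(-26)² + 9² + 31²]
  = √[676 + 81 + 961]
  = √1718
  ≈ 41.45

41.45


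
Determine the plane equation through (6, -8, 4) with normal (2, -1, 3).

The plane through P with normal n = (a, b, c) satisfies n·(r - P) = 0,
i.e. ax + by + cz = a·x₀ + b·y₀ + c·z₀.
d = 2·6 + (-1)·(-8) + 3·4
  = 12 + 8 + 12
  = 32
Equation: 2x - y + 3z = 32

2x - y + 3z = 32


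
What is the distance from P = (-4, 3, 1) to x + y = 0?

distance = |a·x₀ + b·y₀ + c·z₀ - d| / √(a² + b² + c²)
  = |1·(-4) + 1·3 + 0·1 - 0| / √(1² + 1² + 0²)
  = |-4 + 3 + 0 + 0| / √(1 + 1 + 0)
  = |-1| / √2
  = 1 / 1.414
  ≈ 0.7071

0.7071


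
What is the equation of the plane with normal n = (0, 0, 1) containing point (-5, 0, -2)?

The plane through P with normal n = (a, b, c) satisfies n·(r - P) = 0,
i.e. ax + by + cz = a·x₀ + b·y₀ + c·z₀.
d = 0·(-5) + 0·0 + 1·(-2)
  = 0 + 0 - 2
  = -2
Equation: z = -2

z = -2


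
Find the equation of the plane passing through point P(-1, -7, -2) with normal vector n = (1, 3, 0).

The plane through P with normal n = (a, b, c) satisfies n·(r - P) = 0,
i.e. ax + by + cz = a·x₀ + b·y₀ + c·z₀.
d = 1·(-1) + 3·(-7) + 0·(-2)
  = -1 - 21 + 0
  = -22
Equation: x + 3y = -22

x + 3y = -22


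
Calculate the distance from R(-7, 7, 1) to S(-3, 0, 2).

d = √[(x₂-x₁)² + (y₂-y₁)² + (z₂-z₁)²]
  = √[4² + (-7)² + 1²]
  = √[16 + 49 + 1]
  = √66
  ≈ 8.124

8.124


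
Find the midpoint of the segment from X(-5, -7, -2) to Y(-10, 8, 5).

M = ((x₁+x₂)/2, (y₁+y₂)/2, (z₁+z₂)/2)
  = ((-5 - 10)/2, (-7 + 8)/2, (-2 + 5)/2)
  = (-15/2, 1/2, 3/2)
  = (-7.5, 0.5, 1.5)

(-7.5, 0.5, 1.5)


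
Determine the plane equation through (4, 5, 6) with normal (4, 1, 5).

The plane through P with normal n = (a, b, c) satisfies n·(r - P) = 0,
i.e. ax + by + cz = a·x₀ + b·y₀ + c·z₀.
d = 4·4 + 1·5 + 5·6
  = 16 + 5 + 30
  = 51
Equation: 4x + y + 5z = 51

4x + y + 5z = 51


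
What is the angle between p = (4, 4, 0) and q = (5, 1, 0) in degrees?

p·q = 4·5 + 4·1 + 0·0 = 20 + 4 + 0 = 24
|p| = √(4² + 4² + 0²) = √32 ≈ 5.657
|q| = √(5² + 1² + 0²) = √26 ≈ 5.099
cos θ = (p·q)/(|p||q|) = 24/(5.657·5.099) ≈ 0.8321
θ = arccos(0.8321) ≈ 33.69°

33.69°


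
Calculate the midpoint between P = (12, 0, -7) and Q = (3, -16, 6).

M = ((x₁+x₂)/2, (y₁+y₂)/2, (z₁+z₂)/2)
  = ((12 + 3)/2, (0 - 16)/2, (-7 + 6)/2)
  = (15/2, -16/2, -1/2)
  = (7.5, -8, -0.5)

(7.5, -8, -0.5)


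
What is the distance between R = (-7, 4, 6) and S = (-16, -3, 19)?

d = √[(x₂-x₁)² + (y₂-y₁)² + (z₂-z₁)²]
  = √[(-9)² + (-7)² + 13²]
  = √[81 + 49 + 169]
  = √299
  ≈ 17.29

17.29


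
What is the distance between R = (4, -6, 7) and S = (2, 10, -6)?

d = √[(x₂-x₁)² + (y₂-y₁)² + (z₂-z₁)²]
  = √[(-2)² + 16² + (-13)²]
  = √[4 + 256 + 169]
  = √429
  ≈ 20.71

20.71


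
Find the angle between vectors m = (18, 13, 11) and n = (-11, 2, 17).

m·n = 18·(-11) + 13·2 + 11·17 = -198 + 26 + 187 = 15
|m| = √(18² + 13² + 11²) = √614 ≈ 24.78
|n| = √((-11)² + 2² + 17²) = √414 ≈ 20.35
cos θ = (m·n)/(|m||n|) = 15/(24.78·20.35) ≈ 0.02975
θ = arccos(0.02975) ≈ 88.3°

88.3°


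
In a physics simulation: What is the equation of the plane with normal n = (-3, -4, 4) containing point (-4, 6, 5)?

The plane through P with normal n = (a, b, c) satisfies n·(r - P) = 0,
i.e. ax + by + cz = a·x₀ + b·y₀ + c·z₀.
d = (-3)·(-4) + (-4)·6 + 4·5
  = 12 - 24 + 20
  = 8
Equation: -3x - 4y + 4z = 8

-3x - 4y + 4z = 8


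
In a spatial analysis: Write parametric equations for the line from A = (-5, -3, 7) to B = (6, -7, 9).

Direction vector d = B - A = (6 + 5, -7 + 3, 9 - 7) = (11, -4, 2)
Parametric form r = A + t·d:
x = -5 + 11t, y = -3 - 4t, z = 7 + 2t

x = -5 + 11t, y = -3 - 4t, z = 7 + 2t


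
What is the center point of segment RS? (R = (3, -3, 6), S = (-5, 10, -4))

M = ((x₁+x₂)/2, (y₁+y₂)/2, (z₁+z₂)/2)
  = ((3 - 5)/2, (-3 + 10)/2, (6 - 4)/2)
  = (-2/2, 7/2, 2/2)
  = (-1, 3.5, 1)

(-1, 3.5, 1)


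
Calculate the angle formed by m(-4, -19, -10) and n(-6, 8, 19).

m·n = (-4)·(-6) + (-19)·8 + (-10)·19 = 24 - 152 - 190 = -318
|m| = √((-4)² + (-19)² + (-10)²) = √477 ≈ 21.84
|n| = √((-6)² + 8² + 19²) = √461 ≈ 21.47
cos θ = (m·n)/(|m||n|) = -318/(21.84·21.47) ≈ -0.6781
θ = arccos(-0.6781) ≈ 132.7°

132.7°


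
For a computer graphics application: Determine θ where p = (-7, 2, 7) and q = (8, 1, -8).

p·q = (-7)·8 + 2·1 + 7·(-8) = -56 + 2 - 56 = -110
|p| = √((-7)² + 2² + 7²) = √102 ≈ 10.1
|q| = √(8² + 1² + (-8)²) = √129 ≈ 11.36
cos θ = (p·q)/(|p||q|) = -110/(10.1·11.36) ≈ -0.959
θ = arccos(-0.959) ≈ 163.5°

163.5°


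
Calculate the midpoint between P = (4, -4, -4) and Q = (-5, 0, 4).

M = ((x₁+x₂)/2, (y₁+y₂)/2, (z₁+z₂)/2)
  = ((4 - 5)/2, (-4 + 0)/2, (-4 + 4)/2)
  = (-1/2, -4/2, 0/2)
  = (-0.5, -2, 0)

(-0.5, -2, 0)


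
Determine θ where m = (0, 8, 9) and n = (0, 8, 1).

m·n = 0·0 + 8·8 + 9·1 = 0 + 64 + 9 = 73
|m| = √(0² + 8² + 9²) = √145 ≈ 12.04
|n| = √(0² + 8² + 1²) = √65 ≈ 8.062
cos θ = (m·n)/(|m||n|) = 73/(12.04·8.062) ≈ 0.7519
θ = arccos(0.7519) ≈ 41.24°

41.24°


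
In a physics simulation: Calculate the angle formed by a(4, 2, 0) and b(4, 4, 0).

a·b = 4·4 + 2·4 + 0·0 = 16 + 8 + 0 = 24
|a| = √(4² + 2² + 0²) = √20 ≈ 4.472
|b| = √(4² + 4² + 0²) = √32 ≈ 5.657
cos θ = (a·b)/(|a||b|) = 24/(4.472·5.657) ≈ 0.9487
θ = arccos(0.9487) ≈ 18.43°

18.43°


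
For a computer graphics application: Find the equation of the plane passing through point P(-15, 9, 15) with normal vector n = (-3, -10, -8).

The plane through P with normal n = (a, b, c) satisfies n·(r - P) = 0,
i.e. ax + by + cz = a·x₀ + b·y₀ + c·z₀.
d = (-3)·(-15) + (-10)·9 + (-8)·15
  = 45 - 90 - 120
  = -165
Equation: -3x - 10y - 8z = -165

-3x - 10y - 8z = -165


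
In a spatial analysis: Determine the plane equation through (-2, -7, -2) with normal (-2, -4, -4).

The plane through P with normal n = (a, b, c) satisfies n·(r - P) = 0,
i.e. ax + by + cz = a·x₀ + b·y₀ + c·z₀.
d = (-2)·(-2) + (-4)·(-7) + (-4)·(-2)
  = 4 + 28 + 8
  = 40
Equation: -2x - 4y - 4z = 40

-2x - 4y - 4z = 40


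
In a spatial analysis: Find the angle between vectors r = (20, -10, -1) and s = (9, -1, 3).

r·s = 20·9 + (-10)·(-1) + (-1)·3 = 180 + 10 - 3 = 187
|r| = √(20² + (-10)² + (-1)²) = √501 ≈ 22.38
|s| = √(9² + (-1)² + 3²) = √91 ≈ 9.539
cos θ = (r·s)/(|r||s|) = 187/(22.38·9.539) ≈ 0.8758
θ = arccos(0.8758) ≈ 28.86°

28.86°


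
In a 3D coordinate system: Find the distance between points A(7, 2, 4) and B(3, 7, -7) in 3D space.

d = √[(x₂-x₁)² + (y₂-y₁)² + (z₂-z₁)²]
  = √[(-4)² + 5² + (-11)²]
  = √[16 + 25 + 121]
  = √162
  ≈ 12.73

12.73


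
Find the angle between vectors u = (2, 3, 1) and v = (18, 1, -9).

u·v = 2·18 + 3·1 + 1·(-9) = 36 + 3 - 9 = 30
|u| = √(2² + 3² + 1²) = √14 ≈ 3.742
|v| = √(18² + 1² + (-9)²) = √406 ≈ 20.15
cos θ = (u·v)/(|u||v|) = 30/(3.742·20.15) ≈ 0.3979
θ = arccos(0.3979) ≈ 66.55°

66.55°


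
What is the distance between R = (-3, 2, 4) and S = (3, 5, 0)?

d = √[(x₂-x₁)² + (y₂-y₁)² + (z₂-z₁)²]
  = √[6² + 3² + (-4)²]
  = √[36 + 9 + 16]
  = √61
  ≈ 7.81

7.81


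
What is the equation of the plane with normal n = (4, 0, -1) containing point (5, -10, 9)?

The plane through P with normal n = (a, b, c) satisfies n·(r - P) = 0,
i.e. ax + by + cz = a·x₀ + b·y₀ + c·z₀.
d = 4·5 + 0·(-10) + (-1)·9
  = 20 + 0 - 9
  = 11
Equation: 4x - z = 11

4x - z = 11


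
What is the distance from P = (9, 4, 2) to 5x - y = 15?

distance = |a·x₀ + b·y₀ + c·z₀ - d| / √(a² + b² + c²)
  = |5·9 + (-1)·4 + 0·2 - 15| / √(5² + (-1)² + 0²)
  = |45 - 4 + 0 - 15| / √(25 + 1 + 0)
  = |26| / √26
  = 26 / 5.099
  ≈ 5.099

5.099


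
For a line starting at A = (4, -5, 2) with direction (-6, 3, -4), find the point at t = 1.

P(t) = A + t·d
  = (4 + (-6)·1, -5 + 3·1, 2 + (-4)·1)
  = (4 - 6, -5 + 3, 2 - 4)
  = (-2, -2, -2)

(-2, -2, -2)


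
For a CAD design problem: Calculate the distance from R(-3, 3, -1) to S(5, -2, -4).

d = √[(x₂-x₁)² + (y₂-y₁)² + (z₂-z₁)²]
  = √[8² + (-5)² + (-3)²]
  = √[64 + 25 + 9]
  = √98
  ≈ 9.899

9.899


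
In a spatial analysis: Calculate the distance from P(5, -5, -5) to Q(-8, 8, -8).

d = √[(x₂-x₁)² + (y₂-y₁)² + (z₂-z₁)²]
  = √[(-13)² + 13² + (-3)²]
  = √[169 + 169 + 9]
  = √347
  ≈ 18.63

18.63


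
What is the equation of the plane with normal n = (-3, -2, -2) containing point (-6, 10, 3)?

The plane through P with normal n = (a, b, c) satisfies n·(r - P) = 0,
i.e. ax + by + cz = a·x₀ + b·y₀ + c·z₀.
d = (-3)·(-6) + (-2)·10 + (-2)·3
  = 18 - 20 - 6
  = -8
Equation: -3x - 2y - 2z = -8

-3x - 2y - 2z = -8


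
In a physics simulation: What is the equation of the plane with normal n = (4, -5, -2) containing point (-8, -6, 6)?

The plane through P with normal n = (a, b, c) satisfies n·(r - P) = 0,
i.e. ax + by + cz = a·x₀ + b·y₀ + c·z₀.
d = 4·(-8) + (-5)·(-6) + (-2)·6
  = -32 + 30 - 12
  = -14
Equation: 4x - 5y - 2z = -14

4x - 5y - 2z = -14


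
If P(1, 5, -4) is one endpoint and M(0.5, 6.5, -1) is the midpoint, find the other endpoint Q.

Q = 2M - P
  = (2·0.5 - 1, 2·6.5 - 5, 2·(-1) - (-4))
  = (1 - 1, 13 - 5, -2 + 4)
  = (0, 8, 2)

(0, 8, 2)


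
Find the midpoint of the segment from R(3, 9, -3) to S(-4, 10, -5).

M = ((x₁+x₂)/2, (y₁+y₂)/2, (z₁+z₂)/2)
  = ((3 - 4)/2, (9 + 10)/2, (-3 - 5)/2)
  = (-1/2, 19/2, -8/2)
  = (-0.5, 9.5, -4)

(-0.5, 9.5, -4)


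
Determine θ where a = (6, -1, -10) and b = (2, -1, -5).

a·b = 6·2 + (-1)·(-1) + (-10)·(-5) = 12 + 1 + 50 = 63
|a| = √(6² + (-1)² + (-10)²) = √137 ≈ 11.7
|b| = √(2² + (-1)² + (-5)²) = √30 ≈ 5.477
cos θ = (a·b)/(|a||b|) = 63/(11.7·5.477) ≈ 0.9827
θ = arccos(0.9827) ≈ 10.67°

10.67°


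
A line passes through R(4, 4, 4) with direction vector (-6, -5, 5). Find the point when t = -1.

P(t) = R + t·d
  = (4 + (-6)·(-1), 4 + (-5)·(-1), 4 + 5·(-1))
  = (4 + 6, 4 + 5, 4 - 5)
  = (10, 9, -1)

(10, 9, -1)


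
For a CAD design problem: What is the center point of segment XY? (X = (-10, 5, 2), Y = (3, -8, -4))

M = ((x₁+x₂)/2, (y₁+y₂)/2, (z₁+z₂)/2)
  = ((-10 + 3)/2, (5 - 8)/2, (2 - 4)/2)
  = (-7/2, -3/2, -2/2)
  = (-3.5, -1.5, -1)

(-3.5, -1.5, -1)


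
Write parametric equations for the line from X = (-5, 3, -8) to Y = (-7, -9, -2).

Direction vector d = Y - X = (-7 + 5, -9 - 3, -2 + 8) = (-2, -12, 6)
Parametric form r = X + t·d:
x = -5 - 2t, y = 3 - 12t, z = -8 + 6t

x = -5 - 2t, y = 3 - 12t, z = -8 + 6t


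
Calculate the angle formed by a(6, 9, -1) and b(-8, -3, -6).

a·b = 6·(-8) + 9·(-3) + (-1)·(-6) = -48 - 27 + 6 = -69
|a| = √(6² + 9² + (-1)²) = √118 ≈ 10.86
|b| = √((-8)² + (-3)² + (-6)²) = √109 ≈ 10.44
cos θ = (a·b)/(|a||b|) = -69/(10.86·10.44) ≈ -0.6084
θ = arccos(-0.6084) ≈ 127.5°

127.5°


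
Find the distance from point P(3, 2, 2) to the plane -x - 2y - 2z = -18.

distance = |a·x₀ + b·y₀ + c·z₀ - d| / √(a² + b² + c²)
  = |(-1)·3 + (-2)·2 + (-2)·2 - (-18)| / √((-1)² + (-2)² + (-2)²)
  = |-3 - 4 - 4 + 18| / √(1 + 4 + 4)
  = |7| / √9
  = 7 / 3
  ≈ 2.333

2.333


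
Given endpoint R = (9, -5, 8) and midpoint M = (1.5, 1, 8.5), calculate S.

S = 2M - R
  = (2·1.5 - 9, 2·1 - (-5), 2·8.5 - 8)
  = (3 - 9, 2 + 5, 17 - 8)
  = (-6, 7, 9)

(-6, 7, 9)


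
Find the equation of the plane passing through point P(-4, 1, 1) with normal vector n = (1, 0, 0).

The plane through P with normal n = (a, b, c) satisfies n·(r - P) = 0,
i.e. ax + by + cz = a·x₀ + b·y₀ + c·z₀.
d = 1·(-4) + 0·1 + 0·1
  = -4 + 0 + 0
  = -4
Equation: x = -4

x = -4


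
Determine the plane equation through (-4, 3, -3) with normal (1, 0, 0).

The plane through P with normal n = (a, b, c) satisfies n·(r - P) = 0,
i.e. ax + by + cz = a·x₀ + b·y₀ + c·z₀.
d = 1·(-4) + 0·3 + 0·(-3)
  = -4 + 0 + 0
  = -4
Equation: x = -4

x = -4


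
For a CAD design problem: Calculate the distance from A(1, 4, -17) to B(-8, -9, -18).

d = √[(x₂-x₁)² + (y₂-y₁)² + (z₂-z₁)²]
  = √[(-9)² + (-13)² + (-1)²]
  = √[81 + 169 + 1]
  = √251
  ≈ 15.84

15.84


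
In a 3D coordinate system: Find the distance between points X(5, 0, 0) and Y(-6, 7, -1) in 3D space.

d = √[(x₂-x₁)² + (y₂-y₁)² + (z₂-z₁)²]
  = √[(-11)² + 7² + (-1)²]
  = √[121 + 49 + 1]
  = √171
  ≈ 13.08

13.08


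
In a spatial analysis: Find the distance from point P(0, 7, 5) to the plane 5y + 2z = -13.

distance = |a·x₀ + b·y₀ + c·z₀ - d| / √(a² + b² + c²)
  = |0·0 + 5·7 + 2·5 - (-13)| / √(0² + 5² + 2²)
  = |0 + 35 + 10 + 13| / √(0 + 25 + 4)
  = |58| / √29
  = 58 / 5.385
  ≈ 10.77

10.77


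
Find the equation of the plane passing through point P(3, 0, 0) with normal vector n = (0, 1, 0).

The plane through P with normal n = (a, b, c) satisfies n·(r - P) = 0,
i.e. ax + by + cz = a·x₀ + b·y₀ + c·z₀.
d = 0·3 + 1·0 + 0·0
  = 0 + 0 + 0
  = 0
Equation: y = 0

y = 0


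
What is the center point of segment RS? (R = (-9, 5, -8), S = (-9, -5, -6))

M = ((x₁+x₂)/2, (y₁+y₂)/2, (z₁+z₂)/2)
  = ((-9 - 9)/2, (5 - 5)/2, (-8 - 6)/2)
  = (-18/2, 0/2, -14/2)
  = (-9, 0, -7)

(-9, 0, -7)


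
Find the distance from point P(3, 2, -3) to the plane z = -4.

distance = |a·x₀ + b·y₀ + c·z₀ - d| / √(a² + b² + c²)
  = |0·3 + 0·2 + 1·(-3) - (-4)| / √(0² + 0² + 1²)
  = |0 + 0 - 3 + 4| / √(0 + 0 + 1)
  = |1| / √1
  = 1 / 1
  ≈ 1

1


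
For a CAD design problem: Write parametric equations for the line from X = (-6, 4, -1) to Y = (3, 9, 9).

Direction vector d = Y - X = (3 + 6, 9 - 4, 9 + 1) = (9, 5, 10)
Parametric form r = X + t·d:
x = -6 + 9t, y = 4 + 5t, z = -1 + 10t

x = -6 + 9t, y = 4 + 5t, z = -1 + 10t


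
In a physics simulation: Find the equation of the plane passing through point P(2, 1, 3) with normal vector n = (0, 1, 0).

The plane through P with normal n = (a, b, c) satisfies n·(r - P) = 0,
i.e. ax + by + cz = a·x₀ + b·y₀ + c·z₀.
d = 0·2 + 1·1 + 0·3
  = 0 + 1 + 0
  = 1
Equation: y = 1

y = 1


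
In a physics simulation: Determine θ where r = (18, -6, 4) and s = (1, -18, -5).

r·s = 18·1 + (-6)·(-18) + 4·(-5) = 18 + 108 - 20 = 106
|r| = √(18² + (-6)² + 4²) = √376 ≈ 19.39
|s| = √(1² + (-18)² + (-5)²) = √350 ≈ 18.71
cos θ = (r·s)/(|r||s|) = 106/(19.39·18.71) ≈ 0.2922
θ = arccos(0.2922) ≈ 73.01°

73.01°


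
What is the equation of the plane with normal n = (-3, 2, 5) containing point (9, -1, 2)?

The plane through P with normal n = (a, b, c) satisfies n·(r - P) = 0,
i.e. ax + by + cz = a·x₀ + b·y₀ + c·z₀.
d = (-3)·9 + 2·(-1) + 5·2
  = -27 - 2 + 10
  = -19
Equation: -3x + 2y + 5z = -19

-3x + 2y + 5z = -19


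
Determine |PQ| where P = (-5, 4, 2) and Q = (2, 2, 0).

d = √[(x₂-x₁)² + (y₂-y₁)² + (z₂-z₁)²]
  = √[7² + (-2)² + (-2)²]
  = √[49 + 4 + 4]
  = √57
  ≈ 7.55

7.55
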